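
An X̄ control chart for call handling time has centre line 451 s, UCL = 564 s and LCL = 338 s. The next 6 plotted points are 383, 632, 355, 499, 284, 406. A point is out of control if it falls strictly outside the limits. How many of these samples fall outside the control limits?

Compare each point to [338, 564]: sample 2 = 632 > UCL; sample 5 = 284 < LCL.

2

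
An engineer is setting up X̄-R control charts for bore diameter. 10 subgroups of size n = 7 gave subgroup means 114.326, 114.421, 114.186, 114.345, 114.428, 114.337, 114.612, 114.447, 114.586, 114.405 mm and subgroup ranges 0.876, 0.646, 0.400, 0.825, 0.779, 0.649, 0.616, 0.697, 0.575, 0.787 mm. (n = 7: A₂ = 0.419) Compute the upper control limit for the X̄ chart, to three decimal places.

X̄̄ = (114.326 + 114.421 + 114.186 + 114.345 + 114.428 + 114.337 + 114.612 + 114.447 + 114.586 + 114.405) / 10 = 1144.0930 / 10 = 114.4093
R̄ = (0.876 + 0.646 + 0.400 + 0.825 + 0.779 + 0.649 + 0.616 + 0.697 + 0.575 + 0.787) / 10 = 6.8500 / 10 = 0.6850
UCL = X̄̄ + A₂·R̄ = 114.4093 + 0.419 × 0.6850 = 114.6963

114.696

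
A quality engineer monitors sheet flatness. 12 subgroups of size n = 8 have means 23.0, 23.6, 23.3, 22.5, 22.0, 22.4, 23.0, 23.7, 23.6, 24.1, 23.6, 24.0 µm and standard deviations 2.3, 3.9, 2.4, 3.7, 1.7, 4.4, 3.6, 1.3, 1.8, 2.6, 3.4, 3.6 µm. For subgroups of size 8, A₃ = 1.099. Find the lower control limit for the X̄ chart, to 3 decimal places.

X̄̄ = (23.0 + 23.6 + 23.3 + 22.5 + 22.0 + 22.4 + 23.0 + 23.7 + 23.6 + 24.1 + 23.6 + 24.0) / 12 = 23.2333
s̄ = (2.3 + 3.9 + 2.4 + 3.7 + 1.7 + 4.4 + 3.6 + 1.3 + 1.8 + 2.6 + 3.4 + 3.6) / 12 = 2.8917
LCL = X̄̄ − A₃·s̄ = 23.2333 − 1.099 × 2.8917 = 20.0554

20.055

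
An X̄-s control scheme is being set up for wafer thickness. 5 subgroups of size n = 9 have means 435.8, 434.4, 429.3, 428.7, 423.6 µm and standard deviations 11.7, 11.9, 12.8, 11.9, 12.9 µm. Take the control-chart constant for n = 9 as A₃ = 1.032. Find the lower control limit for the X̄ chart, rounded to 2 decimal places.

X̄̄ = (435.8 + 434.4 + 429.3 + 428.7 + 423.6) / 5 = 430.3600
s̄ = (11.7 + 11.9 + 12.8 + 11.9 + 12.9) / 5 = 12.2400
LCL = X̄̄ − A₃·s̄ = 430.3600 − 1.032 × 12.2400 = 417.7283

417.73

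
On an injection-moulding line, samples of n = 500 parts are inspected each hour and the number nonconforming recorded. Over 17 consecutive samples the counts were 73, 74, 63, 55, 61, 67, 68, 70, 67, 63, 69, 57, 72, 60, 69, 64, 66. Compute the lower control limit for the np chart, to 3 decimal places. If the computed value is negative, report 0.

43.092

p̄ = Σdᵢ / (k·n) = 1118 / (17 × 500) = 0.13153
LCL = np̄ − 3·√(np̄(1−p̄)) = 65.7647 − 3 × 7.5574 = 43.0924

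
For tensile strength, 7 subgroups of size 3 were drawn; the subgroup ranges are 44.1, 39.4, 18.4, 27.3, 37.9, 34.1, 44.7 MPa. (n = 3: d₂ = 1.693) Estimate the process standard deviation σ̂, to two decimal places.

R̄ = (44.1 + 39.4 + 18.4 + 27.3 + 37.9 + 34.1 + 44.7) / 7 = 35.1286
σ̂ = R̄ / d₂ = 35.1286 / 1.693 = 20.7493

20.75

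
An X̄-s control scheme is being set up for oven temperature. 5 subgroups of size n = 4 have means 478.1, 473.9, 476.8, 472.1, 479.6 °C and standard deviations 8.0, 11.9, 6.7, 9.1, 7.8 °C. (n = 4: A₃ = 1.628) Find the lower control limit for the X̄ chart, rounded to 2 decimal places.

X̄̄ = (478.1 + 473.9 + 476.8 + 472.1 + 479.6) / 5 = 476.1000
s̄ = (8.0 + 11.9 + 6.7 + 9.1 + 7.8) / 5 = 8.7000
LCL = X̄̄ − A₃·s̄ = 476.1000 − 1.628 × 8.7000 = 461.9364

461.94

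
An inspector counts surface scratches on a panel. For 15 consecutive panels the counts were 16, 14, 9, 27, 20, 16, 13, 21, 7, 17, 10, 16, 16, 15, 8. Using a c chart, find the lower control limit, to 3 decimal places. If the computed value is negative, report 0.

c̄ = (16 + 14 + 9 + 27 + 20 + 16 + 13 + 21 + 7 + 17 + 10 + 16 + 16 + 15 + 8) / 15 = 225 / 15 = 15.0000
LCL = c̄ − 3√c̄ = 15.0000 − 3 × 3.8730 = 3.3810

3.381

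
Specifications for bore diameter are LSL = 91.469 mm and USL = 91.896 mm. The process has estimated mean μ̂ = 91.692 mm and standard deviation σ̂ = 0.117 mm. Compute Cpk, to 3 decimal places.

0.581

Cpu = (USL − μ̂) / (3σ̂) = (91.896 − 91.692) / (3 × 0.117) = 0.5812; Cpl = (μ̂ − LSL) / (3σ̂) = (91.692 − 91.469) / (3 × 0.117) = 0.6353; Cpk = min(Cpu, Cpl) = 0.5812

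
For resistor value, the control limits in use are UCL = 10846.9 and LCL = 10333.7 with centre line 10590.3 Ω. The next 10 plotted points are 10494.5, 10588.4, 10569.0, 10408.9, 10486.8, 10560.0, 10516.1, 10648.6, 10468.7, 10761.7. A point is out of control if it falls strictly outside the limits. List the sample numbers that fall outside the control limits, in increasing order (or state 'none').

All 10 points lie within [10333.7, 10846.9].

none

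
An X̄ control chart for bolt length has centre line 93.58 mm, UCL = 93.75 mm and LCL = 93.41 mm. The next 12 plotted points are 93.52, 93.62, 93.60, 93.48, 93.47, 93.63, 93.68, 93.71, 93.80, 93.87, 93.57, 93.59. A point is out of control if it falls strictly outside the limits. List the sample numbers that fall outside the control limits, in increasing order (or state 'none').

9, 10

Compare each point to [93.41, 93.75]: sample 9 = 93.80 > UCL; sample 10 = 93.87 > UCL.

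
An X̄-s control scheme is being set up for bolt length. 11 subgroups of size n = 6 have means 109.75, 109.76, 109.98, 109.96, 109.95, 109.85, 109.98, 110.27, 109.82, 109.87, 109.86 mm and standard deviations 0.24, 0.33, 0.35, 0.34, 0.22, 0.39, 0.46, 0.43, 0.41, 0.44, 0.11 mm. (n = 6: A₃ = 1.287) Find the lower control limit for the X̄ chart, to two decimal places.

109.48

X̄̄ = (109.75 + 109.76 + 109.98 + 109.96 + 109.95 + 109.85 + 109.98 + 110.27 + 109.82 + 109.87 + 109.86) / 11 = 109.9136
s̄ = (0.24 + 0.33 + 0.35 + 0.34 + 0.22 + 0.39 + 0.46 + 0.43 + 0.41 + 0.44 + 0.11) / 11 = 0.3382
LCL = X̄̄ − A₃·s̄ = 109.9136 − 1.287 × 0.3382 = 109.4784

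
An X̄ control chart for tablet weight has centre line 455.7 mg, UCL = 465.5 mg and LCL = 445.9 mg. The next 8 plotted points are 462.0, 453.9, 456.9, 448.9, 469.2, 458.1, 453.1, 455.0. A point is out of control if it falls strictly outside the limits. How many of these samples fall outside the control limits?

Compare each point to [445.9, 465.5]: sample 5 = 469.2 > UCL.

1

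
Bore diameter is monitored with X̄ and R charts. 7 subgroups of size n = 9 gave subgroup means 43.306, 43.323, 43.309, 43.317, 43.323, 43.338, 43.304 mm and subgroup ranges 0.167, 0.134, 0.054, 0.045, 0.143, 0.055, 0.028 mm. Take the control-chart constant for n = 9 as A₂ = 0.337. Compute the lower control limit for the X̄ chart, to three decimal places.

X̄̄ = (43.306 + 43.323 + 43.309 + 43.317 + 43.323 + 43.338 + 43.304) / 7 = 303.2200 / 7 = 43.3171
R̄ = (0.167 + 0.134 + 0.054 + 0.045 + 0.143 + 0.055 + 0.028) / 7 = 0.6260 / 7 = 0.0894
LCL = X̄̄ − A₂·R̄ = 43.3171 − 0.337 × 0.0894 = 43.2870

43.287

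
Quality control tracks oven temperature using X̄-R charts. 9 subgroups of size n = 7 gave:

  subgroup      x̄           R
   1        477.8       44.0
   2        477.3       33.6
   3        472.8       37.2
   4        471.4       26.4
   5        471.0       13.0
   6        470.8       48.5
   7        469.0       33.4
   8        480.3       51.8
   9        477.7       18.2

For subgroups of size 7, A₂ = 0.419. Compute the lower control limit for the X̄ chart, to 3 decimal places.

459.983

X̄̄ = (477.8 + 477.3 + 472.8 + 471.4 + 471.0 + 470.8 + 469.0 + 480.3 + 477.7) / 9 = 4268.1000 / 9 = 474.2333
R̄ = (44.0 + 33.6 + 37.2 + 26.4 + 13.0 + 48.5 + 33.4 + 51.8 + 18.2) / 9 = 306.1000 / 9 = 34.0111
LCL = X̄̄ − A₂·R̄ = 474.2333 − 0.419 × 34.0111 = 459.9827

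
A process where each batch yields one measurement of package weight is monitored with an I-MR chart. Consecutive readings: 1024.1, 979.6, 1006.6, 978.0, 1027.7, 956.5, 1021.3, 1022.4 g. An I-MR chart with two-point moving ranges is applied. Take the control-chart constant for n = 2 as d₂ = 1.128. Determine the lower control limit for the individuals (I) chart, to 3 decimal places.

X̄ = (1024.1 + 979.6 + 1006.6 + 978.0 + 1027.7 + 956.5 + 1021.3 + 1022.4) / 8 = 1002.0250
Moving ranges: 44.5, 27.0, 28.6, 49.7, 71.2, 64.8, 1.1; M̄R̄ = 286.9000 / 7 = 40.9857
LCL = X̄ − 3·M̄R̄/d₂ = 1002.0250 − 3 × 40.9857 / 1.128 = 893.0204

893.020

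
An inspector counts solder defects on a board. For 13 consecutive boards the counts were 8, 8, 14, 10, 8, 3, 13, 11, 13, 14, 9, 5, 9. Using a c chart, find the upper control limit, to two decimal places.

18.92

c̄ = (8 + 8 + 14 + 10 + 8 + 3 + 13 + 11 + 13 + 14 + 9 + 5 + 9) / 13 = 125 / 13 = 9.6154
UCL = c̄ + 3√c̄ = 9.6154 + 3 × √9.6154 = 9.6154 + 3 × 3.1009 = 18.9180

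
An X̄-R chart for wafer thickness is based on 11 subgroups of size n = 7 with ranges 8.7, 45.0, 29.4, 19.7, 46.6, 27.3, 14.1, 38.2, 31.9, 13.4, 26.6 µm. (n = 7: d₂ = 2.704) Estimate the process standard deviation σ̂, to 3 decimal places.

10.116

R̄ = (8.7 + 45.0 + 29.4 + 19.7 + 46.6 + 27.3 + 14.1 + 38.2 + 31.9 + 13.4 + 26.6) / 11 = 27.3545
σ̂ = R̄ / d₂ = 27.3545 / 2.704 = 10.1163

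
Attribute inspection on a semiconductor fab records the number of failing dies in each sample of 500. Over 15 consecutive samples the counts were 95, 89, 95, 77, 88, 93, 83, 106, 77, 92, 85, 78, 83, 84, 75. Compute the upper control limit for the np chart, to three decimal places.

p̄ = Σdᵢ / (k·n) = 1300 / (15 × 500) = 0.17333
UCL = np̄ + 3·√(np̄(1−p̄)) = 86.6667 + 3 × √(86.6667×0.82667) = 86.6667 + 3 × 8.4643 = 112.0596

112.060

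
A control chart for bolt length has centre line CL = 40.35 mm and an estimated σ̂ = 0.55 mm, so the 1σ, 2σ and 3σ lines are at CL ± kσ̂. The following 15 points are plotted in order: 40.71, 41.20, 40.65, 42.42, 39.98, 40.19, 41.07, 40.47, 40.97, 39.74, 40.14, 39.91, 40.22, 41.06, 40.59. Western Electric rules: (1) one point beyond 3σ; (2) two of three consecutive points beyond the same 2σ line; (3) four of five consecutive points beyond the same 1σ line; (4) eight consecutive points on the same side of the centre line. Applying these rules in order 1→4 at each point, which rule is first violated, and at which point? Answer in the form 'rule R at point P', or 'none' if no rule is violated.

rule 1 at point 4

Zone of each point (C = within 1σ̂, B = 1σ̂–2σ̂, A = 2σ̂–3σ̂, * = beyond 3σ̂; sign = side of CL): 1:+C, 2:+B, 3:+C, 4:+*, 5:-C, 6:-C, 7:+B, 8:+C, 9:+B, 10:-B, 11:-C, 12:-C, 13:-C, 14:+B, 15:+C
Rule 1 (one point beyond the 3σ limits) is satisfied at point 4.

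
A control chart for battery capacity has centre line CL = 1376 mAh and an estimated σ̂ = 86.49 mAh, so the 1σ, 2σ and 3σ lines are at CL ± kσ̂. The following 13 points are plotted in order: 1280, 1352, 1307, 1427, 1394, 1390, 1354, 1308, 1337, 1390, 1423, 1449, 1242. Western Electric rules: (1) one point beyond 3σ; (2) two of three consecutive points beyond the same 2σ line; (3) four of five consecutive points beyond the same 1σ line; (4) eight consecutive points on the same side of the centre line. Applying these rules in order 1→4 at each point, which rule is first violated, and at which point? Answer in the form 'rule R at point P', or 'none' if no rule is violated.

Zone of each point (C = within 1σ̂, B = 1σ̂–2σ̂, A = 2σ̂–3σ̂, * = beyond 3σ̂; sign = side of CL): 1:-B, 2:-C, 3:-C, 4:+C, 5:+C, 6:+C, 7:-C, 8:-C, 9:-C, 10:+C, 11:+C, 12:+C, 13:-B
No rule fires across all 13 points.

none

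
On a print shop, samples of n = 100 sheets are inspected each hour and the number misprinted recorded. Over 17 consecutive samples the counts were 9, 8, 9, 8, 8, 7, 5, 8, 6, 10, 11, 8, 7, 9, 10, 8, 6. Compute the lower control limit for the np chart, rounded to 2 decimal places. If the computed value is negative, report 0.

0.00

p̄ = Σdᵢ / (k·n) = 137 / (17 × 100) = 0.08059
LCL = np̄ − 3·√(np̄(1−p̄)) = 8.0588 − 3 × 2.7220 = -0.1072 → 0 (negative, so LCL = 0)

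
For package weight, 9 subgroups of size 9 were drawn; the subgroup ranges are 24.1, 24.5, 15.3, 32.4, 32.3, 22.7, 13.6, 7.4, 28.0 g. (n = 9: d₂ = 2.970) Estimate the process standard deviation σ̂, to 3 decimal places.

7.493

R̄ = (24.1 + 24.5 + 15.3 + 32.4 + 32.3 + 22.7 + 13.6 + 7.4 + 28.0) / 9 = 22.2556
σ̂ = R̄ / d₂ = 22.2556 / 2.970 = 7.4935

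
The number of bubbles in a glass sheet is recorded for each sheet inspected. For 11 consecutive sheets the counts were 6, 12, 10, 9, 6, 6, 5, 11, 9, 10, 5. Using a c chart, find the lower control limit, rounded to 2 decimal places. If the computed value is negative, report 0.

0.00

c̄ = (6 + 12 + 10 + 9 + 6 + 6 + 5 + 11 + 9 + 10 + 5) / 11 = 89 / 11 = 8.0909
LCL = c̄ − 3√c̄ = 8.0909 − 3 × 2.8445 = -0.4424 → 0 (cannot be negative)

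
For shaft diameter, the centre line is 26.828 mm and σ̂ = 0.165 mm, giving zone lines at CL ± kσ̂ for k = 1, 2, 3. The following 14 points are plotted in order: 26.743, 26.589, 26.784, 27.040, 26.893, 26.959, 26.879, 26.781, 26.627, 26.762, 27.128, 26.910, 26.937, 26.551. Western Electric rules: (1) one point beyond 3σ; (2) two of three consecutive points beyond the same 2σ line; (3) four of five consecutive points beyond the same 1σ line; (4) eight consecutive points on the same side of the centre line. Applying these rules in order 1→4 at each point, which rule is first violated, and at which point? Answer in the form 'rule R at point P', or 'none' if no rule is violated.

Zone of each point (C = within 1σ̂, B = 1σ̂–2σ̂, A = 2σ̂–3σ̂, * = beyond 3σ̂; sign = side of CL): 1:-C, 2:-B, 3:-C, 4:+B, 5:+C, 6:+C, 7:+C, 8:-C, 9:-B, 10:-C, 11:+B, 12:+C, 13:+C, 14:-B
No rule fires across all 14 points.

none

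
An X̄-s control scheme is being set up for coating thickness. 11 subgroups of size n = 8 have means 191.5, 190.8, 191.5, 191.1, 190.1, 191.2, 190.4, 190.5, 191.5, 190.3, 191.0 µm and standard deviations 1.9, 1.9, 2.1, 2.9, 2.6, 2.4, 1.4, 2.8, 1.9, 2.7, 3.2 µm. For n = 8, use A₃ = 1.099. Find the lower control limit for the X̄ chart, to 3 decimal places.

X̄̄ = (191.5 + 190.8 + 191.5 + 191.1 + 190.1 + 191.2 + 190.4 + 190.5 + 191.5 + 190.3 + 191.0) / 11 = 190.9000
s̄ = (1.9 + 1.9 + 2.1 + 2.9 + 2.6 + 2.4 + 1.4 + 2.8 + 1.9 + 2.7 + 3.2) / 11 = 2.3455
LCL = X̄̄ − A₃·s̄ = 190.9000 − 1.099 × 2.3455 = 188.3223

188.322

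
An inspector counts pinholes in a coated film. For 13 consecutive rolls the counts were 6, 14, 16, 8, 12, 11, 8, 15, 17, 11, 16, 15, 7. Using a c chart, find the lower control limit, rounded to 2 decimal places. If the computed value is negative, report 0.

c̄ = (6 + 14 + 16 + 8 + 12 + 11 + 8 + 15 + 17 + 11 + 16 + 15 + 7) / 13 = 156 / 13 = 12.0000
LCL = c̄ − 3√c̄ = 12.0000 − 3 × 3.4641 = 1.6077

1.61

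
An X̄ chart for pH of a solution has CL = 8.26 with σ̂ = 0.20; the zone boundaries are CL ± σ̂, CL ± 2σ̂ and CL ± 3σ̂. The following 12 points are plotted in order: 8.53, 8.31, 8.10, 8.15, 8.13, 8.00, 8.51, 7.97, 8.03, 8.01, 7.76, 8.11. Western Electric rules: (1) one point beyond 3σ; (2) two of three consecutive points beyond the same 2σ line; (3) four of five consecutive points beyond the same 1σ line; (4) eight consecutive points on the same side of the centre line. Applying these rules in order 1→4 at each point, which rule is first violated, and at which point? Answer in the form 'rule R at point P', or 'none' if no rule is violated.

Zone of each point (C = within 1σ̂, B = 1σ̂–2σ̂, A = 2σ̂–3σ̂, * = beyond 3σ̂; sign = side of CL): 1:+B, 2:+C, 3:-C, 4:-C, 5:-C, 6:-B, 7:+B, 8:-B, 9:-B, 10:-B, 11:-A, 12:-C
Rule 3 (four of five consecutive points beyond the same 1σ limit) is satisfied at point 10.

rule 3 at point 10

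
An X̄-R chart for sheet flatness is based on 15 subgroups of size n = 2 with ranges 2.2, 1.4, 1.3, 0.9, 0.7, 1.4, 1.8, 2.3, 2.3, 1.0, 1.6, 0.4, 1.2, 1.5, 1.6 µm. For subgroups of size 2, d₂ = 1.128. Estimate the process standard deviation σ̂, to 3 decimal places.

R̄ = (2.2 + 1.4 + 1.3 + 0.9 + 0.7 + 1.4 + 1.8 + 2.3 + 2.3 + 1.0 + 1.6 + 0.4 + 1.2 + 1.5 + 1.6) / 15 = 1.4400
σ̂ = R̄ / d₂ = 1.4400 / 1.128 = 1.2766

1.277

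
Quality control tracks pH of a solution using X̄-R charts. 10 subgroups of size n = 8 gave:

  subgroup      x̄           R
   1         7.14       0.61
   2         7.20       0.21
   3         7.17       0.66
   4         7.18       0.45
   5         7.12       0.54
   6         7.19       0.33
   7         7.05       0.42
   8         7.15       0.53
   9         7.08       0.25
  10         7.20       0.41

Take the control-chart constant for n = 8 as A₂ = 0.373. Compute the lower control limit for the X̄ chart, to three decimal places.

6.984

X̄̄ = (7.14 + 7.20 + 7.17 + 7.18 + 7.12 + 7.19 + 7.05 + 7.15 + 7.08 + 7.20) / 10 = 71.4800 / 10 = 7.1480
R̄ = (0.61 + 0.21 + 0.66 + 0.45 + 0.54 + 0.33 + 0.42 + 0.53 + 0.25 + 0.41) / 10 = 4.4100 / 10 = 0.4410
LCL = X̄̄ − A₂·R̄ = 7.1480 − 0.373 × 0.4410 = 6.9835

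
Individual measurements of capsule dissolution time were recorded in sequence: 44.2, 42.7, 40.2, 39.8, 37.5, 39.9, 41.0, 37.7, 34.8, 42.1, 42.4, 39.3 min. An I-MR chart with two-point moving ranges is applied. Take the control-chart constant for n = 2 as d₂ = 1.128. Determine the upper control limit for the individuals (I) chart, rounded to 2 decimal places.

X̄ = (44.2 + 42.7 + 40.2 + 39.8 + 37.5 + 39.9 + 41.0 + 37.7 + 34.8 + 42.1 + 42.4 + 39.3) / 12 = 40.1333
Moving ranges: 1.5, 2.5, 0.4, 2.3, 2.4, 1.1, 3.3, 2.9, 7.3, 0.3, 3.1; M̄R̄ = 27.1000 / 11 = 2.4636
UCL = X̄ + 3·M̄R̄/d₂ = 40.1333 + 3 × 2.4636 / 1.128 = 46.6856

46.69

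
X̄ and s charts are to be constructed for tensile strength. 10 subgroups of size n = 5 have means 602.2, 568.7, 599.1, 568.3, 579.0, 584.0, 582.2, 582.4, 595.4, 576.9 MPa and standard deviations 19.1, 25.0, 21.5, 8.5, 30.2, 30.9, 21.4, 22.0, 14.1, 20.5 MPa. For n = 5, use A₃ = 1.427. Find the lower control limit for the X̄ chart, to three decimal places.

553.396

X̄̄ = (602.2 + 568.7 + 599.1 + 568.3 + 579.0 + 584.0 + 582.2 + 582.4 + 595.4 + 576.9) / 10 = 583.8200
s̄ = (19.1 + 25.0 + 21.5 + 8.5 + 30.2 + 30.9 + 21.4 + 22.0 + 14.1 + 20.5) / 10 = 21.3200
LCL = X̄̄ − A₃·s̄ = 583.8200 − 1.427 × 21.3200 = 553.3964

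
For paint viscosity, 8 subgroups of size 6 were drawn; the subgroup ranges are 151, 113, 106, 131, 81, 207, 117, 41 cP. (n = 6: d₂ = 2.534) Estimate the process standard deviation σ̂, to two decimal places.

46.71

R̄ = (151 + 113 + 106 + 131 + 81 + 207 + 117 + 41) / 8 = 118.3750
σ̂ = R̄ / d₂ = 118.3750 / 2.534 = 46.7147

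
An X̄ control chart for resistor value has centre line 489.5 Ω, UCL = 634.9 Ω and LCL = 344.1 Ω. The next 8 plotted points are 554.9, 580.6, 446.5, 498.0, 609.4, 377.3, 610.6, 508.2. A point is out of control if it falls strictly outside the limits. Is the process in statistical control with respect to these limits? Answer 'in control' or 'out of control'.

All 8 points lie within [344.1, 634.9].

in control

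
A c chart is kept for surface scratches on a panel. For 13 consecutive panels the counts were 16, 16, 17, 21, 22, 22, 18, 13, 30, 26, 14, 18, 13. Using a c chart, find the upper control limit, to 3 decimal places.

31.973

c̄ = (16 + 16 + 17 + 21 + 22 + 22 + 18 + 13 + 30 + 26 + 14 + 18 + 13) / 13 = 246 / 13 = 18.9231
UCL = c̄ + 3√c̄ = 18.9231 + 3 × √18.9231 = 18.9231 + 3 × 4.3501 = 31.9733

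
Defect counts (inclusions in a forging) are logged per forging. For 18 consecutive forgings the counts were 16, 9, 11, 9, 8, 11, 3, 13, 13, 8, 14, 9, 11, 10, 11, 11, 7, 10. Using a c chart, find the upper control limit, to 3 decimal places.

19.814

c̄ = (16 + 9 + 11 + 9 + 8 + 11 + 3 + 13 + 13 + 8 + 14 + 9 + 11 + 10 + 11 + 11 + 7 + 10) / 18 = 184 / 18 = 10.2222
UCL = c̄ + 3√c̄ = 10.2222 + 3 × √10.2222 = 10.2222 + 3 × 3.1972 = 19.8139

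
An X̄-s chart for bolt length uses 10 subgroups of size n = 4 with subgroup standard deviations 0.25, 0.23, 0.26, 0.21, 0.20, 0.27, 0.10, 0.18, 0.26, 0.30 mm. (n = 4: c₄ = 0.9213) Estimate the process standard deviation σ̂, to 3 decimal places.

s̄ = (0.25 + 0.23 + 0.26 + 0.21 + 0.20 + 0.27 + 0.10 + 0.18 + 0.26 + 0.30) / 10 = 0.2260
σ̂ = s̄ / c₄ = 0.2260 / 0.9213 = 0.2453

0.245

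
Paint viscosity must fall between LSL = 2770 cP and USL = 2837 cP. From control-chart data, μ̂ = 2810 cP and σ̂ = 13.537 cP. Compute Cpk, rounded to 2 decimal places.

0.66

Cpu = (USL − μ̂) / (3σ̂) = (2837 − 2810) / (3 × 13.537) = 0.6648; Cpl = (μ̂ − LSL) / (3σ̂) = (2810 − 2770) / (3 × 13.537) = 0.9850; Cpk = min(Cpu, Cpl) = 0.6648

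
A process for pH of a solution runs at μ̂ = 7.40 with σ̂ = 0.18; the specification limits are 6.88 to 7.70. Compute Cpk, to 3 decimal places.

Cpu = (USL − μ̂) / (3σ̂) = (7.70 − 7.40) / (3 × 0.18) = 0.5556; Cpl = (μ̂ − LSL) / (3σ̂) = (7.40 − 6.88) / (3 × 0.18) = 0.9630; Cpk = min(Cpu, Cpl) = 0.5556

0.556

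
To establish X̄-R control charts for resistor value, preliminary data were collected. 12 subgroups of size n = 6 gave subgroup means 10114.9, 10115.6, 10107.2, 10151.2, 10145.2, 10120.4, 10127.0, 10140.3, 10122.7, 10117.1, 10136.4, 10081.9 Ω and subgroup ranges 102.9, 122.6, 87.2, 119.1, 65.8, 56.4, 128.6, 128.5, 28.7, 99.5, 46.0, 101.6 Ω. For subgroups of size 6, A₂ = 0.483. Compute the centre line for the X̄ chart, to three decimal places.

10123.325

X̄̄ = (10114.9 + 10115.6 + 10107.2 + 10151.2 + 10145.2 + 10120.4 + 10127.0 + 10140.3 + 10122.7 + 10117.1 + 10136.4 + 10081.9) / 12 = 121479.9000 / 12 = 10123.3250
CL = X̄̄ = 10123.3250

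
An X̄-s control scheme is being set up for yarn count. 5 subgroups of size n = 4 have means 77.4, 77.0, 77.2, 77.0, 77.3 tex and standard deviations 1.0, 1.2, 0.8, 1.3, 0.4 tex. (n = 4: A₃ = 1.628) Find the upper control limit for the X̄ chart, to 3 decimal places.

78.710

X̄̄ = (77.4 + 77.0 + 77.2 + 77.0 + 77.3) / 5 = 77.1800
s̄ = (1.0 + 1.2 + 0.8 + 1.3 + 0.4) / 5 = 0.9400
UCL = X̄̄ + A₃·s̄ = 77.1800 + 1.628 × 0.9400 = 78.7103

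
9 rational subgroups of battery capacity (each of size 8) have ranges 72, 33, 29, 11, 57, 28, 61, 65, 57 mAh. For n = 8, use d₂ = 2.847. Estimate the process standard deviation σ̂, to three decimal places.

16.118

R̄ = (72 + 33 + 29 + 11 + 57 + 28 + 61 + 65 + 57) / 9 = 45.8889
σ̂ = R̄ / d₂ = 45.8889 / 2.847 = 16.1183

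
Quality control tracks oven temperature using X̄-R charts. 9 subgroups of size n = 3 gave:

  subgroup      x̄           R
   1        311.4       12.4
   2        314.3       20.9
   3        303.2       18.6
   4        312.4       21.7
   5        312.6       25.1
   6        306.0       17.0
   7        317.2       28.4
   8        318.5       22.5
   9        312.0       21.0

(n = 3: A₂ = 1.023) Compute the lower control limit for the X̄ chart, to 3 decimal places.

290.632

X̄̄ = (311.4 + 314.3 + 303.2 + 312.4 + 312.6 + 306.0 + 317.2 + 318.5 + 312.0) / 9 = 2807.6000 / 9 = 311.9556
R̄ = (12.4 + 20.9 + 18.6 + 21.7 + 25.1 + 17.0 + 28.4 + 22.5 + 21.0) / 9 = 187.6000 / 9 = 20.8444
LCL = X̄̄ − A₂·R̄ = 311.9556 − 1.023 × 20.8444 = 290.6317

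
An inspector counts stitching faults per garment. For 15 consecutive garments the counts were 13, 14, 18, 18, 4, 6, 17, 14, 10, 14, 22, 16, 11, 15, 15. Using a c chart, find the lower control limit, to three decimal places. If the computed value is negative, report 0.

c̄ = (13 + 14 + 18 + 18 + 4 + 6 + 17 + 14 + 10 + 14 + 22 + 16 + 11 + 15 + 15) / 15 = 207 / 15 = 13.8000
LCL = c̄ − 3√c̄ = 13.8000 − 3 × 3.7148 = 2.6555

2.655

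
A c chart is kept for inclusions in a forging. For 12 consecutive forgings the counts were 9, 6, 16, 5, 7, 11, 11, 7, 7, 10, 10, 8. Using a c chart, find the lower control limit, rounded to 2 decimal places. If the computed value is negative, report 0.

c̄ = (9 + 6 + 16 + 5 + 7 + 11 + 11 + 7 + 7 + 10 + 10 + 8) / 12 = 107 / 12 = 8.9167
LCL = c̄ − 3√c̄ = 8.9167 − 3 × 2.9861 = -0.0416 → 0 (cannot be negative)

0.00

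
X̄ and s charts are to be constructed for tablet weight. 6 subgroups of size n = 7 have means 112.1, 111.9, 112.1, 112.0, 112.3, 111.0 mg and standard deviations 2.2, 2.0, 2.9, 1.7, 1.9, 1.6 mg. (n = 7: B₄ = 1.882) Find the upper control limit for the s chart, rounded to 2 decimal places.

3.86

s̄ = (2.2 + 2.0 + 2.9 + 1.7 + 1.9 + 1.6) / 6 = 2.0500
UCL_s = B₄·s̄ = 1.882 × 2.0500 = 3.8581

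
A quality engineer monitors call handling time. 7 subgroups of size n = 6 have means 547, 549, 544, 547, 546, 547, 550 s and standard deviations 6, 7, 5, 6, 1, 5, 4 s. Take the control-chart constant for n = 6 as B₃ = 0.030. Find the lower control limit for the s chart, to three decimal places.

0.146

s̄ = (6 + 7 + 5 + 6 + 1 + 5 + 4) / 7 = 4.8571
LCL_s = B₃·s̄ = 0.030 × 4.8571 = 0.1457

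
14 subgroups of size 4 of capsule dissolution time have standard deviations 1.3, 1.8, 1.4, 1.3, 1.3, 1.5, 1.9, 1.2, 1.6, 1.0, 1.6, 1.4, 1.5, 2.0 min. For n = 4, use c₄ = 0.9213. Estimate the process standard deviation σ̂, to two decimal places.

s̄ = (1.3 + 1.8 + 1.4 + 1.3 + 1.3 + 1.5 + 1.9 + 1.2 + 1.6 + 1.0 + 1.6 + 1.4 + 1.5 + 2.0) / 14 = 1.4857
σ̂ = s̄ / c₄ = 1.4857 / 0.9213 = 1.6126

1.61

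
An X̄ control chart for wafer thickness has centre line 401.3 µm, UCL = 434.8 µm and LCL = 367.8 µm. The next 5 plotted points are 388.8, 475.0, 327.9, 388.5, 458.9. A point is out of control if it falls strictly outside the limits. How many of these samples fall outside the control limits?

3

Compare each point to [367.8, 434.8]: sample 2 = 475.0 > UCL; sample 3 = 327.9 < LCL; sample 5 = 458.9 > UCL.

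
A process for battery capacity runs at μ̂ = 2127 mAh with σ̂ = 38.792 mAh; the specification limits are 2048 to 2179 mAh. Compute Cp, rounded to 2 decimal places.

Cp = (USL − LSL) / (6σ̂) = (2179 − 2048) / (6 × 38.792) = 131.0000 / 232.7520 = 0.5628

0.56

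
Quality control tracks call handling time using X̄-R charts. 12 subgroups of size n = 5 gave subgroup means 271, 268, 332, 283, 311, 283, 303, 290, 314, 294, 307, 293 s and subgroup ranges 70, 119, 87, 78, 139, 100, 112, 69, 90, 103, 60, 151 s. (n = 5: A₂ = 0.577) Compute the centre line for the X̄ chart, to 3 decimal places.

X̄̄ = (271 + 268 + 332 + 283 + 311 + 283 + 303 + 290 + 314 + 294 + 307 + 293) / 12 = 3549.0000 / 12 = 295.7500
CL = X̄̄ = 295.7500

295.750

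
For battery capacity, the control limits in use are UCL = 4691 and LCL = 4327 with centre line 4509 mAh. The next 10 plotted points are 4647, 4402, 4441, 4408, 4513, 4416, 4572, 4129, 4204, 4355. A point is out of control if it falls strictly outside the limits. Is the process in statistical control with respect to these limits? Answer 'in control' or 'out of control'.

Compare each point to [4327, 4691]: sample 8 = 4129 < LCL; sample 9 = 4204 < LCL.

out of control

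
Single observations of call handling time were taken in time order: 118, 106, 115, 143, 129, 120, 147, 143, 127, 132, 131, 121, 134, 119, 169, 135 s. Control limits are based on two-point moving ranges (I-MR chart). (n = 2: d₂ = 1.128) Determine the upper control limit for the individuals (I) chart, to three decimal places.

X̄ = (118 + 106 + 115 + 143 + 129 + 120 + 147 + 143 + 127 + 132 + 131 + 121 + 134 + 119 + 169 + 135) / 16 = 130.5625
Moving ranges: 12, 9, 28, 14, 9, 27, 4, 16, 5, 1, 10, 13, 15, 50, 34; M̄R̄ = 247.0000 / 15 = 16.4667
UCL = X̄ + 3·M̄R̄/d₂ = 130.5625 + 3 × 16.4667 / 1.128 = 174.3568

174.357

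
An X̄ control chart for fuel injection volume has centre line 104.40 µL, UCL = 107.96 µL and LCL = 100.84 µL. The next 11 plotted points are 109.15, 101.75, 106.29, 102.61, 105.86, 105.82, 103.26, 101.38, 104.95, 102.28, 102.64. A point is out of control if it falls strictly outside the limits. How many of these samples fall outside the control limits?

1

Compare each point to [100.84, 107.96]: sample 1 = 109.15 > UCL.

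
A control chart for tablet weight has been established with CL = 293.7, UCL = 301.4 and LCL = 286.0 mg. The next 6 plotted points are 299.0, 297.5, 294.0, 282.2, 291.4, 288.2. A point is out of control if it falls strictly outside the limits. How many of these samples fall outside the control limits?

Compare each point to [286.0, 301.4]: sample 4 = 282.2 < LCL.

1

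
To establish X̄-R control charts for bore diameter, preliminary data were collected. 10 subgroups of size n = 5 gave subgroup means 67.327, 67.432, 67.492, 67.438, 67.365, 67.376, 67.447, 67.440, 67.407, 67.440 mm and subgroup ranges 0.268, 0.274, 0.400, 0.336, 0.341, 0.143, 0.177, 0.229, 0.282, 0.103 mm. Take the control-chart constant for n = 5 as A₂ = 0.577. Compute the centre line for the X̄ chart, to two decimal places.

X̄̄ = (67.327 + 67.432 + 67.492 + 67.438 + 67.365 + 67.376 + 67.447 + 67.440 + 67.407 + 67.440) / 10 = 674.1640 / 10 = 67.4164
CL = X̄̄ = 67.4164

67.42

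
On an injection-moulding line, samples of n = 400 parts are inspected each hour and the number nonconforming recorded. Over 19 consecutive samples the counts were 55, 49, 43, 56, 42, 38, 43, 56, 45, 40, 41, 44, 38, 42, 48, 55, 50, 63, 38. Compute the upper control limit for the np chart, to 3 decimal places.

p̄ = Σdᵢ / (k·n) = 886 / (19 × 400) = 0.11658
UCL = np̄ + 3·√(np̄(1−p̄)) = 46.6316 + 3 × √(46.6316×0.88342) = 46.6316 + 3 × 6.4184 = 65.8867

65.887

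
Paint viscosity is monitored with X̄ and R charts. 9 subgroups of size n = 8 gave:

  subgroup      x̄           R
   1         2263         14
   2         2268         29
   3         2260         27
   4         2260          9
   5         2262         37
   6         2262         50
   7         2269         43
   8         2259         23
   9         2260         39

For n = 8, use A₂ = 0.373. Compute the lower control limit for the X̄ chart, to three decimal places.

X̄̄ = (2263 + 2268 + 2260 + 2260 + 2262 + 2262 + 2269 + 2259 + 2260) / 9 = 20363.0000 / 9 = 2262.5556
R̄ = (14 + 29 + 27 + 9 + 37 + 50 + 43 + 23 + 39) / 9 = 271.0000 / 9 = 30.1111
LCL = X̄̄ − A₂·R̄ = 2262.5556 − 0.373 × 30.1111 = 2251.3241

2251.324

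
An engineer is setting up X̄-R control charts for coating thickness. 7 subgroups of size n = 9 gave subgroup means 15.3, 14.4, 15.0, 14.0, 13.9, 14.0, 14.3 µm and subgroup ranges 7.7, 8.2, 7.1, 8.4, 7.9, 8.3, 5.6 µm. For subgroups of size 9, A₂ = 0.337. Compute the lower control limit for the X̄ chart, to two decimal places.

11.85

X̄̄ = (15.3 + 14.4 + 15.0 + 14.0 + 13.9 + 14.0 + 14.3) / 7 = 100.9000 / 7 = 14.4143
R̄ = (7.7 + 8.2 + 7.1 + 8.4 + 7.9 + 8.3 + 5.6) / 7 = 53.2000 / 7 = 7.6000
LCL = X̄̄ − A₂·R̄ = 14.4143 − 0.337 × 7.6000 = 11.8531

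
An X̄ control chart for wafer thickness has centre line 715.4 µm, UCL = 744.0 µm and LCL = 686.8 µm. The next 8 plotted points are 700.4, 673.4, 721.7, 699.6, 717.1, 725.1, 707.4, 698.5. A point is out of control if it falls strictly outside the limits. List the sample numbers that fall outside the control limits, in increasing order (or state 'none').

2

Compare each point to [686.8, 744.0]: sample 2 = 673.4 < LCL.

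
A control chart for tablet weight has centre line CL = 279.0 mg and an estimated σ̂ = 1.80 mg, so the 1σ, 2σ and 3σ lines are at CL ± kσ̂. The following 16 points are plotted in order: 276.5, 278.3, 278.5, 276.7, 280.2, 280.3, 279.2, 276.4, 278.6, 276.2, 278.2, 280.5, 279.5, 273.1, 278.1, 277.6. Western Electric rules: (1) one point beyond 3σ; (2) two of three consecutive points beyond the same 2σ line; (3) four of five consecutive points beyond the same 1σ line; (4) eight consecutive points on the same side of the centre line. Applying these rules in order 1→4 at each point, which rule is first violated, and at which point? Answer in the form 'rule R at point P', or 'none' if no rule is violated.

rule 1 at point 14

Zone of each point (C = within 1σ̂, B = 1σ̂–2σ̂, A = 2σ̂–3σ̂, * = beyond 3σ̂; sign = side of CL): 1:-B, 2:-C, 3:-C, 4:-B, 5:+C, 6:+C, 7:+C, 8:-B, 9:-C, 10:-B, 11:-C, 12:+C, 13:+C, 14:-*, 15:-C, 16:-C
Rule 1 (one point beyond the 3σ limits) is satisfied at point 14.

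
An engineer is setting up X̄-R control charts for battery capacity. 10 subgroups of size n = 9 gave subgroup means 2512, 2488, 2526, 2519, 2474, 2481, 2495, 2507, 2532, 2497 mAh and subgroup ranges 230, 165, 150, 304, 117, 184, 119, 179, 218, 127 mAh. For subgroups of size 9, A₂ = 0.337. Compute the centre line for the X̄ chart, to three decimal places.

X̄̄ = (2512 + 2488 + 2526 + 2519 + 2474 + 2481 + 2495 + 2507 + 2532 + 2497) / 10 = 25031.0000 / 10 = 2503.1000
CL = X̄̄ = 2503.1000

2503.100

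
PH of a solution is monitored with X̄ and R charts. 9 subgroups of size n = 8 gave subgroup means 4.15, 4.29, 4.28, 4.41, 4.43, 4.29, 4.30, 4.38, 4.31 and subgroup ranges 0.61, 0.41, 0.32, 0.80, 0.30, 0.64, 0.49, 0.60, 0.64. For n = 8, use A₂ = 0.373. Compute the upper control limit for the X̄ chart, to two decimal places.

X̄̄ = (4.15 + 4.29 + 4.28 + 4.41 + 4.43 + 4.29 + 4.30 + 4.38 + 4.31) / 9 = 38.8400 / 9 = 4.3156
R̄ = (0.61 + 0.41 + 0.32 + 0.80 + 0.30 + 0.64 + 0.49 + 0.60 + 0.64) / 9 = 4.8100 / 9 = 0.5344
UCL = X̄̄ + A₂·R̄ = 4.3156 + 0.373 × 0.5344 = 4.5149

4.51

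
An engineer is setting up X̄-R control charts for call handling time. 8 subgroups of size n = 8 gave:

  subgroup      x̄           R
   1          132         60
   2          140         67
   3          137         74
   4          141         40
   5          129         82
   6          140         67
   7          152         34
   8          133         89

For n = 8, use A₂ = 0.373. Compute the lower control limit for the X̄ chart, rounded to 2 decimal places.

X̄̄ = (132 + 140 + 137 + 141 + 129 + 140 + 152 + 133) / 8 = 1104.0000 / 8 = 138.0000
R̄ = (60 + 67 + 74 + 40 + 82 + 67 + 34 + 89) / 8 = 513.0000 / 8 = 64.1250
LCL = X̄̄ − A₂·R̄ = 138.0000 − 0.373 × 64.1250 = 114.0814

114.08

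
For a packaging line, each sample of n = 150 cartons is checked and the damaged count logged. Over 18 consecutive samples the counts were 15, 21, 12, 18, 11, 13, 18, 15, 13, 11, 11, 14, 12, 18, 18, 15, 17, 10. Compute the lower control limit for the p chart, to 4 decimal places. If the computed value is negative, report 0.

0.0245

p̄ = Σdᵢ / (k·n) = 262 / (18 × 150) = 0.09704
LCL = p̄ − 3·√(p̄(1−p̄)/n) = 0.09704 − 3 × 0.02417 = 0.02453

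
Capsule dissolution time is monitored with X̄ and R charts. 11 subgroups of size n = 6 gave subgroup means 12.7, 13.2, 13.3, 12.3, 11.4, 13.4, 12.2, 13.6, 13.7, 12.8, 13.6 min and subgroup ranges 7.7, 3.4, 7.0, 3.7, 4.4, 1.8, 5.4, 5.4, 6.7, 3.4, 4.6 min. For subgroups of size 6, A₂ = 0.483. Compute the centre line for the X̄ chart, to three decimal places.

12.927

X̄̄ = (12.7 + 13.2 + 13.3 + 12.3 + 11.4 + 13.4 + 12.2 + 13.6 + 13.7 + 12.8 + 13.6) / 11 = 142.2000 / 11 = 12.9273
CL = X̄̄ = 12.9273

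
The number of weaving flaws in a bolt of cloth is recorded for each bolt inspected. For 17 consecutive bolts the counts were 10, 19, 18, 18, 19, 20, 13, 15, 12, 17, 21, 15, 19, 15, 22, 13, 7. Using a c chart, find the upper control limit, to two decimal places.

28.08

c̄ = (10 + 19 + 18 + 18 + 19 + 20 + 13 + 15 + 12 + 17 + 21 + 15 + 19 + 15 + 22 + 13 + 7) / 17 = 273 / 17 = 16.0588
UCL = c̄ + 3√c̄ = 16.0588 + 3 × √16.0588 = 16.0588 + 3 × 4.0073 = 28.0809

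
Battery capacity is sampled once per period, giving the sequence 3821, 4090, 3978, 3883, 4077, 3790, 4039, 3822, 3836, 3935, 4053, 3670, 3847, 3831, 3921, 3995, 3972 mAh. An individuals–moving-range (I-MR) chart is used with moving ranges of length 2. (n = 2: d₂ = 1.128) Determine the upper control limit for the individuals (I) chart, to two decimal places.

4317.06

X̄ = (3821 + 4090 + 3978 + 3883 + 4077 + 3790 + 4039 + 3822 + 3836 + 3935 + 4053 + 3670 + 3847 + 3831 + 3921 + 3995 + 3972) / 17 = 3915.2941
Moving ranges: 269, 112, 95, 194, 287, 249, 217, 14, 99, 118, 383, 177, 16, 90, 74, 23; M̄R̄ = 2417.0000 / 16 = 151.0625
UCL = X̄ + 3·M̄R̄/d₂ = 3915.2941 + 3 × 151.0625 / 1.128 = 4317.0561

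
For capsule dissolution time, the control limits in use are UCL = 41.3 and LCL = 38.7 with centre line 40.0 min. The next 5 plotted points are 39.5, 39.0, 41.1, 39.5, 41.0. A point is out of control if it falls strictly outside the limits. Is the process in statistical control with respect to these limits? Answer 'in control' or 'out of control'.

in control

All 5 points lie within [38.7, 41.3].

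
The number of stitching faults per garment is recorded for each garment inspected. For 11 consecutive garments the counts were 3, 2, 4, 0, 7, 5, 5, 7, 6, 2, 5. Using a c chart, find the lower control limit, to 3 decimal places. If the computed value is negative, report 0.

0.000

c̄ = (3 + 2 + 4 + 0 + 7 + 5 + 5 + 7 + 6 + 2 + 5) / 11 = 46 / 11 = 4.1818
LCL = c̄ − 3√c̄ = 4.1818 − 3 × 2.0449 = -1.9530 → 0 (cannot be negative)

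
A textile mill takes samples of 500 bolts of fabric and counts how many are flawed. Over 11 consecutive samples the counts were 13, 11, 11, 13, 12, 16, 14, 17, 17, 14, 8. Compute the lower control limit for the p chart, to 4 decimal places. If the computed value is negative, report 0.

0.0050

p̄ = Σdᵢ / (k·n) = 146 / (11 × 500) = 0.02655
LCL = p̄ − 3·√(p̄(1−p̄)/n) = 0.02655 − 3 × 0.00719 = 0.00498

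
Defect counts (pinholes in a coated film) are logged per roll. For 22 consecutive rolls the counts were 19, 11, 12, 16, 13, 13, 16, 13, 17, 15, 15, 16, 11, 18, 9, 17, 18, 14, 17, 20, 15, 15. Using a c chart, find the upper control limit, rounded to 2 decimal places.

c̄ = (19 + 11 + 12 + 16 + 13 + 13 + 16 + 13 + 17 + 15 + 15 + 16 + 11 + 18 + 9 + 17 + 18 + 14 + 17 + 20 + 15 + 15) / 22 = 330 / 22 = 15.0000
UCL = c̄ + 3√c̄ = 15.0000 + 3 × √15.0000 = 15.0000 + 3 × 3.8730 = 26.6190

26.62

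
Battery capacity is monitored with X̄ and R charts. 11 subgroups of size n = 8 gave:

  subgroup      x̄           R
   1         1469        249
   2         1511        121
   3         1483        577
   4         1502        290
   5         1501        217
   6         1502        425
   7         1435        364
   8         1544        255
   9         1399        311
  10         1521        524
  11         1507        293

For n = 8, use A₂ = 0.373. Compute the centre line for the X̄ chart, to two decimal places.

X̄̄ = (1469 + 1511 + 1483 + 1502 + 1501 + 1502 + 1435 + 1544 + 1399 + 1521 + 1507) / 11 = 16374.0000 / 11 = 1488.5455
CL = X̄̄ = 1488.5455

1488.55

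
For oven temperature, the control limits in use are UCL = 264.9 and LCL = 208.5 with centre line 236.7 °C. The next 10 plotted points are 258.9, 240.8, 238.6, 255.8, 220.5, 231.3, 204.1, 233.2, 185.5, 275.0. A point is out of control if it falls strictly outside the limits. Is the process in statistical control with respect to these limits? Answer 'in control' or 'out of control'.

out of control

Compare each point to [208.5, 264.9]: sample 7 = 204.1 < LCL; sample 9 = 185.5 < LCL; sample 10 = 275.0 > UCL.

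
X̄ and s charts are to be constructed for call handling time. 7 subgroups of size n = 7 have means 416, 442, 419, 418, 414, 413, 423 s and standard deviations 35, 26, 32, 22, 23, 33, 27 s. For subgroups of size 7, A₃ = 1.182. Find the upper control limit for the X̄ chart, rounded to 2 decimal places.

X̄̄ = (416 + 442 + 419 + 418 + 414 + 413 + 423) / 7 = 420.7143
s̄ = (35 + 26 + 32 + 22 + 23 + 33 + 27) / 7 = 28.2857
UCL = X̄̄ + A₃·s̄ = 420.7143 + 1.182 × 28.2857 = 454.1480

454.15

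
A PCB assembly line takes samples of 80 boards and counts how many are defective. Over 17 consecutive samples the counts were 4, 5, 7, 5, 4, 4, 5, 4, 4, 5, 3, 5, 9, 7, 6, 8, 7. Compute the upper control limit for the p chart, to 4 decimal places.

0.1519

p̄ = Σdᵢ / (k·n) = 92 / (17 × 80) = 0.06765
UCL = p̄ + 3·√(p̄(1−p̄)/n) = 0.06765 + 3 × √(0.06765×0.93235/80) = 0.06765 + 3 × 0.02808 = 0.15188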